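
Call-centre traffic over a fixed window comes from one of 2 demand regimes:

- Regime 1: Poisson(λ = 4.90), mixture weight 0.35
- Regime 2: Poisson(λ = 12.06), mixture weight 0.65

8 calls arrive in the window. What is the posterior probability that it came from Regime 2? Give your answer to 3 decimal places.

0.660

The responsibility of component k is P(Z=k) f_k(x) divided by Σ_j P(Z=j) f_j(x).
Evaluate each component's likelihood at the observed value:
  L_1 = e^(−4.90)·4.90^8/8! = 0.0613769
  L_2 = e^(−12.06)·12.06^8/8! = 0.0642194
Multiply by the mixture weights:
  P(Z=1)·L_1 = 0.35 × 0.0613769 = 0.0214819
  P(Z=2)·L_2 = 0.65 × 0.0642194 = 0.0417426
Marginal: 0.0214819 + 0.0417426 = 0.0632246
P(Regime 2 | data) = 0.0417426 / 0.0632246 ≈ 0.660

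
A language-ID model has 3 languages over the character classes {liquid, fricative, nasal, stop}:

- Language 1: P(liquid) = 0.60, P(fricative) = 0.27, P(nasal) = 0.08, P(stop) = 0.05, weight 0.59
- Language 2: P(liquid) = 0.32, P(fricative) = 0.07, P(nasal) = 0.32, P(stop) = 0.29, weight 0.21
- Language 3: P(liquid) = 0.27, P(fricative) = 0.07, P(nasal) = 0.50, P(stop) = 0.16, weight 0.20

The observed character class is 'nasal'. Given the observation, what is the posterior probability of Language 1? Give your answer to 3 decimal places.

0.220

P(component k | x) = P(Z=k)·f_k(x) / marginal(x), where marginal(x) = Σ_j P(Z=j)·f_j(x).
Component likelihoods at x = 'nasal':
  L_1 = 0.08
  L_2 = 0.32
  L_3 = 0.5
Weight by the priors:
  P(Z=1)·L_1 = 0.59 × 0.08 = 0.0472
  P(Z=2)·L_2 = 0.21 × 0.32 = 0.0672
  P(Z=3)·L_3 = 0.20 × 0.5 = 0.1
Denominator: 0.0472 + 0.0672 + 0.1 = 0.2144
So the posterior for Language 1 is 0.0472 / 0.2144 ≈ 0.220.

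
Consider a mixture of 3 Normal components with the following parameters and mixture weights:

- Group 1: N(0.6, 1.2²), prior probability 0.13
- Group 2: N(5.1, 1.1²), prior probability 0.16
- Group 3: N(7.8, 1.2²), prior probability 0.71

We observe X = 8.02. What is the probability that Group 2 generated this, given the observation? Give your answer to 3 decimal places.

0.007

Apply Bayes' rule: the posterior for each component is proportional to its prior times its likelihood at x.
Evaluate each component's likelihood at the observed value:
  f_1 = 1.65732e-09
  f_2 = 0.0106995
  f_3 = 0.326912
Weight by the priors:
  w_1·f_1 = 0.13 × 1.65732e-09 = 2.15451e-10
  w_2·f_2 = 0.16 × 0.0106995 = 0.00171193
  w_3·f_3 = 0.71 × 0.326912 = 0.232107
Denominator: 2.15451e-10 + 0.00171193 + 0.232107 = 0.233819
P(Group 2 | 8.02) ≈ 0.007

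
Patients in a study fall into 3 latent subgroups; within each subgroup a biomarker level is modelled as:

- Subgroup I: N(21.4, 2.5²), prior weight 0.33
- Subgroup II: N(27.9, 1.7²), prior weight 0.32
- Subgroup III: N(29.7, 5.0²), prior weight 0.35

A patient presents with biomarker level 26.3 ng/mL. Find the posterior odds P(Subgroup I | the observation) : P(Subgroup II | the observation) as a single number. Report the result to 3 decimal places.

0.160

The posterior odds equal the prior odds times the likelihood ratio: (π_i/π_j)·(f_i(x)/f_j(x)).
Normal densities:
  p_I = (1/(2.5·√(2π)))·exp(−(26.3−21.4)²/(2·2.5²)) = 0.159577·exp(-1.92080) = 0.0233764
  p_II = (1/(1.7·√(2π)))·exp(−(26.3−27.9)²/(2·1.7²)) = 0.234672·exp(-0.44291) = 0.150699
  p_III = (1/(5.0·√(2π)))·exp(−(26.3−29.7)²/(2·5.0²)) = 0.079788·exp(-0.23120) = 0.0633186
0.0077142 / 0.0482236 ≈ 0.160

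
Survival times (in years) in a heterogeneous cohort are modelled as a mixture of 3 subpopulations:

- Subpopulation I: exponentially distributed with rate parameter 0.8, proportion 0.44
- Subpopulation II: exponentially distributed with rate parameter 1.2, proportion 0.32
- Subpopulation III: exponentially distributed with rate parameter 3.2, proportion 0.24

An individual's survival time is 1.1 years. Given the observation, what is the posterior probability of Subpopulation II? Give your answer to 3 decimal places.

By Bayes' theorem, P(k | x) = w_k f_k(x) / Σ_j w_j f_j(x).
Evaluate each component's likelihood at the observed value:
  f_I = 0.8·e^(−0.8·1.1) = 0.8·e^(−0.8800) = 0.331826
  f_II = 1.2·e^(−1.2·1.1) = 1.2·e^(−1.3200) = 0.320562
  f_III = 3.2·e^(−3.2·1.1) = 3.2·e^(−3.5200) = 0.0947182
Unnormalised posteriors:
  w_I·f_I = 0.44 × 0.331826 = 0.146004
  w_II·f_II = 0.32 × 0.320562 = 0.10258
  w_III·f_III = 0.24 × 0.0947182 = 0.0227324
Sum: 0.146004 + 0.10258 + 0.0227324 = 0.271316
Responsibility of Subpopulation II: 0.10258 / 0.271316 ≈ 0.378

0.378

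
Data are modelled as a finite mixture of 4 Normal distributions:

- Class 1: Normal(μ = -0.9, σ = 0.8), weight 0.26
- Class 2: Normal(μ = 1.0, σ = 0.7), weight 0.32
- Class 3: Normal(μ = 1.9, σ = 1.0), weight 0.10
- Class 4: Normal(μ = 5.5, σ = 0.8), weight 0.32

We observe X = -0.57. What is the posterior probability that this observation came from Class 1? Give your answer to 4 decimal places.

Apply Bayes' rule: the posterior for each component is proportional to its prior times its likelihood at x.
Component likelihoods at x = -0.57:
  f_1 = (1/(0.8·√(2π)))·exp(−(-0.57−-0.9)²/(2·0.8²)) = 0.498678·exp(-0.08508) = 0.458006
  f_2 = (1/(0.7·√(2π)))·exp(−(-0.57−1.0)²/(2·0.7²)) = 0.569918·exp(-2.51520) = 0.0460758
  f_3 = (1/(1.0·√(2π)))·exp(−(-0.57−1.9)²/(2·1.0²)) = 0.398942·exp(-3.05045) = 0.018885
  f_4 = (1/(0.8·√(2π)))·exp(−(-0.57−5.5)²/(2·0.8²)) = 0.498678·exp(-28.78508) = 1.5726e-13
Prior × likelihood for each component:
  w_1·f_1 = 0.26 × 0.458006 = 0.119082
  w_2·f_2 = 0.32 × 0.0460758 = 0.0147443
  w_3·f_3 = 0.10 × 0.018885 = 0.0018885
  w_4·f_4 = 0.32 × 1.5726e-13 = 5.03233e-14
Denominator: 0.119082 + 0.0147443 + 0.0018885 + 5.03233e-14 = 0.135714
Responsibility of Class 1: 0.119082 / 0.135714 ≈ 0.8774

0.8774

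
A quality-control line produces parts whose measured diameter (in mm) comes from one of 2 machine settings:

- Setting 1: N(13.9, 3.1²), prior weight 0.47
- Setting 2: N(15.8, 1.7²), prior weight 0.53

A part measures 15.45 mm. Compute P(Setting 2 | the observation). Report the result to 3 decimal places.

By Bayes' theorem, P(k | x) = w_k f_k(x) / Σ_j w_j f_j(x).
Normal densities:
  f_1 = (1/(3.1·√(2π)))·exp(−(15.45−13.9)²/(2·3.1²)) = 0.128691·exp(-0.12500) = 0.113569
  f_2 = (1/(1.7·√(2π)))·exp(−(15.45−15.8)²/(2·1.7²)) = 0.234672·exp(-0.02119) = 0.229751
Weight by the priors:
  w_1·f_1 = 0.47 × 0.113569 = 0.0533776
  w_2·f_2 = 0.53 × 0.229751 = 0.121768
Evidence: 0.0533776 + 0.121768 = 0.175146
So the posterior for Setting 2 is 0.121768 / 0.175146 ≈ 0.695.

0.695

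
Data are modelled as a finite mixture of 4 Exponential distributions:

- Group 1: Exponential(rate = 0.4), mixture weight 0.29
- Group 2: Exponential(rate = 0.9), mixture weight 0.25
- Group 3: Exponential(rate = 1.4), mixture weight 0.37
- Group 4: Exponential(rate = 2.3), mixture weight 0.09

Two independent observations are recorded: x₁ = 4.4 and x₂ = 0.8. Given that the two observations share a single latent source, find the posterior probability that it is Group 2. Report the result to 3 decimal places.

0.230

P(component k | x) = π_k·f_k(x) / marginal(x), where marginal(x) = Σ_j π_j·f_j(x).
Since both observations come from the same component, the likelihood for component k is f_k(x₁)·f_k(x₂).
  L_1 = [0.4·e^(−0.4·4.4) = 0.4·e^(−1.7600) = 0.0688179] × [0.29046] = 0.0199888
  L_2 = [0.9·e^(−0.9·4.4) = 0.9·e^(−3.9600) = 0.0171568] × [0.438077] = 0.007516
  L_3 = [1.4·e^(−1.4·4.4) = 1.4·e^(−6.1600) = 0.00295715] × [0.456792] = 0.0013508
  L_4 = [2.3·e^(−2.3·4.4) = 2.3·e^(−10.1200) = 9.26121e-05] × [0.36528] = 3.38294e-05
Weight by the priors:
  π_1·L_1 = 0.29 × 0.0199888 = 0.00579676
  π_2·L_2 = 0.25 × 0.007516 = 0.001879
  π_3·L_3 = 0.37 × 0.0013508 = 0.000499797
  π_4·L_4 = 0.09 × 3.38294e-05 = 3.04464e-06
Sum: 0.00579676 + 0.001879 + 0.000499797 + 3.04464e-06 = 0.0081786
P(Group 2 | x) ≈ 0.230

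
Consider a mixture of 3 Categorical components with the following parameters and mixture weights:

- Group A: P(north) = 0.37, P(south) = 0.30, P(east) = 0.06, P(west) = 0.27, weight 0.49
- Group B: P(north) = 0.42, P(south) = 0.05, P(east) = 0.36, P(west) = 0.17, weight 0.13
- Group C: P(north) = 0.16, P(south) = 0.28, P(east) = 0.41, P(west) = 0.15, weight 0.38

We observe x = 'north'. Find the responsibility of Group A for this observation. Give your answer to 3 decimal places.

P(component k | x) = π_k·f_k(x) / marginal(x), where marginal(x) = Σ_j π_j·f_j(x).
Evaluate each component's likelihood at the observed value:
  f_A = 0.37
  f_B = 0.42
  f_C = 0.16
Unnormalised posteriors:
  π_A·f_A = 0.49 × 0.37 = 0.1813
  π_B·f_B = 0.13 × 0.42 = 0.0546
  π_C·f_C = 0.38 × 0.16 = 0.0608
Denominator: 0.1813 + 0.0546 + 0.0608 = 0.2967
So the posterior for Group A is 0.1813 / 0.2967 ≈ 0.611.

0.611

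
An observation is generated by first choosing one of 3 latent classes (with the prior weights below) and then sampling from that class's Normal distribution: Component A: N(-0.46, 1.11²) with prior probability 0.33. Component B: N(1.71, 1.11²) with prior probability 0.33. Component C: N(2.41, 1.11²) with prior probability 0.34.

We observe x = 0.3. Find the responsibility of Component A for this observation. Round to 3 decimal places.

0.562

By Bayes' theorem, P(k | x) = π_k f_k(x) / Σ_j π_j f_j(x).
Component likelihoods at x = 0.3:
  L_A = (1/(1.11·√(2π)))·exp(−(0.3−-0.46)²/(2·1.11²)) = 0.359407·exp(-0.23440) = 0.284309
  L_B = (1/(1.11·√(2π)))·exp(−(0.3−1.71)²/(2·1.11²)) = 0.359407·exp(-0.80679) = 0.160399
  L_C = (1/(1.11·√(2π)))·exp(−(0.3−2.41)²/(2·1.11²)) = 0.359407·exp(-1.80671) = 0.0590122
Prior × likelihood for each component:
  π_A·L_A = 0.33 × 0.284309 = 0.0938218
  π_B·L_B = 0.33 × 0.160399 = 0.0529316
  π_C·L_C = 0.34 × 0.0590122 = 0.0200642
Marginal: 0.0938218 + 0.0529316 + 0.0200642 = 0.166818
So the posterior for Component A is 0.0938218 / 0.166818 ≈ 0.562.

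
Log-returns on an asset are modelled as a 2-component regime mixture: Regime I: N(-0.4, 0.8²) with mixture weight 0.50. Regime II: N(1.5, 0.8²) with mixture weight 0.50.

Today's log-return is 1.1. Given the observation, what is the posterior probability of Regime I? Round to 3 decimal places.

0.163

By Bayes' theorem, P(k | x) = π_k f_k(x) / Σ_j π_j f_j(x).
Evaluate each component's likelihood at the observed value:
  L_I = 0.0859828
  L_II = 0.440082
Multiply by the mixture weights:
  π_I·L_I = 0.50 × 0.0859828 = 0.0429914
  π_II·L_II = 0.50 × 0.440082 = 0.220041
Marginal: 0.0429914 + 0.220041 = 0.263032
So the posterior for Regime I is 0.0429914 / 0.263032 ≈ 0.163.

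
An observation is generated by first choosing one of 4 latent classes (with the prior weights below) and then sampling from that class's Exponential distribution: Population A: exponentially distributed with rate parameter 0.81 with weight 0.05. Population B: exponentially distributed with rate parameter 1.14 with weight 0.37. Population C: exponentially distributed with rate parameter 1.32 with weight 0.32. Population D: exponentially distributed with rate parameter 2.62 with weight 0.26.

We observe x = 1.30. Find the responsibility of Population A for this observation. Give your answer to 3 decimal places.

The responsibility of component k is π_k f_k(x) divided by Σ_j π_j f_j(x).
Evaluate each component's likelihood at the observed value:
  L_A = 0.282601
  L_B = 0.258988
  L_C = 0.237315
  L_D = 0.0869149
Prior × likelihood for each component:
  π_A·L_A = 0.05 × 0.282601 = 0.01413
  π_B·L_B = 0.37 × 0.258988 = 0.0958257
  π_C·L_C = 0.32 × 0.237315 = 0.0759407
  π_D·L_D = 0.26 × 0.0869149 = 0.0225979
Denominator: 0.01413 + 0.0958257 + 0.0759407 + 0.0225979 = 0.208494
P(Population A | 1.30) = 0.01413 / 0.208494 ≈ 0.068

0.068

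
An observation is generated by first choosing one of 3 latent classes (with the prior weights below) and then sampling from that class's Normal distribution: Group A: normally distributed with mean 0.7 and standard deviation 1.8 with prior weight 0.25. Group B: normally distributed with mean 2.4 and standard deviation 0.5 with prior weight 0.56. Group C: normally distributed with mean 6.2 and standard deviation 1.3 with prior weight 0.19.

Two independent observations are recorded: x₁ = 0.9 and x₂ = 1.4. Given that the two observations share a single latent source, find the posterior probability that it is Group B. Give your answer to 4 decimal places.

P(component k | x) = π_k·f_k(x) / marginal(x), where marginal(x) = Σ_j π_j·f_j(x).
Since both observations come from the same component, the likelihood for component k is f_k(x₁)·f_k(x₂).
  f_A = [0.220271] × [0.205493] = 0.0452641
  f_B = [0.0088637] × [0.107982] = 0.000957119
  f_C = [7.54565e-05] × [0.000336178] = 2.53668e-08
Weight by the priors:
  π_A·f_A = 0.25 × 0.0452641 = 0.011316
  π_B·f_B = 0.56 × 0.000957119 = 0.000535987
  π_C·f_C = 0.19 × 2.53668e-08 = 4.81969e-09
Evidence: 0.011316 + 0.000535987 + 4.81969e-09 = 0.011852
Responsibility of Group B: 0.000535987 / 0.011852 ≈ 0.0452

0.0452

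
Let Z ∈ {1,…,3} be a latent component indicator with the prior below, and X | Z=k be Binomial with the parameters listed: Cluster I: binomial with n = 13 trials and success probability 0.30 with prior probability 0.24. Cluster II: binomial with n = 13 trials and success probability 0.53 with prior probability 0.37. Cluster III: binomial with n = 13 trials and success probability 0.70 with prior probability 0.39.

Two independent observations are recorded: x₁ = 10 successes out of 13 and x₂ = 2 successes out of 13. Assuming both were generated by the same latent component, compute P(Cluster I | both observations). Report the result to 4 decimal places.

Apply Bayes' rule: the posterior for each component is proportional to its prior times its likelihood at x.
Since both observations come from the same component, the likelihood for component k is f_k(x₁)·f_k(x₂).
  L_I = [C(13,10)·0.30^10·0.70^3 = 286·5.9049e-06·0.343 = 0.000579259] × [0.138808] = 8.0406e-05
  L_II = [C(13,10)·0.53^10·0.47^3 = 286·0.00174887·0.103823 = 0.05193] × [0.00541655] = 0.000281281
  L_III = [C(13,10)·0.70^10·0.30^3 = 286·0.0282475·0.027 = 0.218127] × [6.77056e-05] = 1.47684e-05
Multiply by the mixture weights:
  π_I·L_I = 0.24 × 8.0406e-05 = 1.92974e-05
  π_II·L_II = 0.37 × 0.000281281 = 0.000104074
  π_III·L_III = 0.39 × 1.47684e-05 = 5.75969e-06
Denominator: 1.92974e-05 + 0.000104074 + 5.75969e-06 = 0.000129131
So the posterior for Cluster I is 1.92974e-05 / 0.000129131 ≈ 0.1494.

0.1494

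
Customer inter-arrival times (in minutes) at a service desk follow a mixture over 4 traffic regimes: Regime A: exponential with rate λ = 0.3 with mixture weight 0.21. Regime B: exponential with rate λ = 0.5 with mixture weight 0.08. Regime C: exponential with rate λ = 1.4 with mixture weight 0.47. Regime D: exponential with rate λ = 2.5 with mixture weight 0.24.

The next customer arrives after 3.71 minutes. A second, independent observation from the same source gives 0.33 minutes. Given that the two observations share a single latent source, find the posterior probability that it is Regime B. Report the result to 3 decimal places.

0.230

Posterior ∝ prior × likelihood, so P(k | x) ∝ π_k f_k(x); normalise over all components.
Since both observations come from the same component, the likelihood for component k is f_k(x₁)·f_k(x₂).
  p_A = [0.0985715] × [0.271723] = 0.0267841
  p_B = [0.0782265] × [0.423947] = 0.0331639
  p_C = [0.00776967] × [0.882031] = 0.00685309
  p_D = [0.000234347] × [1.09559] = 0.000256747
Unnormalised posteriors:
  π_A·p_A = 0.21 × 0.0267841 = 0.00562467
  π_B·p_B = 0.08 × 0.0331639 = 0.00265311
  π_C·p_C = 0.47 × 0.00685309 = 0.00322095
  π_D·p_D = 0.24 × 0.000256747 = 6.16193e-05
Evidence: 0.00562467 + 0.00265311 + 0.00322095 + 6.16193e-05 = 0.0115603
P(Regime B | data) = 0.00265311 / 0.0115603 ≈ 0.230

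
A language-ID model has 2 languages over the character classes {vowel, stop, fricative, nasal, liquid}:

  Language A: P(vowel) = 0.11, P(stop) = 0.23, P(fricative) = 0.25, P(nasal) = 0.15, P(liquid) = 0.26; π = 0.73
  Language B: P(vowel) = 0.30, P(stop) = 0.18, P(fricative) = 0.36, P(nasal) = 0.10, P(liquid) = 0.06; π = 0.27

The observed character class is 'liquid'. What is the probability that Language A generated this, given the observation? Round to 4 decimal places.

0.9214

By Bayes' theorem, P(k | x) = π_k f_k(x) / Σ_j π_j f_j(x).
Categorical probabilities:
  f_A = P(liquid | comp) = 0.26
  f_B = P(liquid | comp) = 0.06
Multiply by the mixture weights:
  π_A·f_A = 0.73 × 0.26 = 0.1898
  π_B·f_B = 0.27 × 0.06 = 0.0162
Sum: 0.1898 + 0.0162 = 0.206
P(Language A | x) = 0.1898 / 0.206 ≈ 0.9214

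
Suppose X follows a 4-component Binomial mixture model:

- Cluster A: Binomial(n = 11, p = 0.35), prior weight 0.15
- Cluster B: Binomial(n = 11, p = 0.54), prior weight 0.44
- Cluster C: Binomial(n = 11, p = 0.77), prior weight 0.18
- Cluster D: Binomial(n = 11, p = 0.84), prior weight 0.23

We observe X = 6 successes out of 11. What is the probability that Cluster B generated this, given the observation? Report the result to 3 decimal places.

P(component k | x) = π_k·f_k(x) / marginal(x), where marginal(x) = Σ_j π_j·f_j(x).
Evaluate each component's likelihood at the observed value:
  f_A = 0.098541
  f_B = 0.235936
  f_C = 0.0619763
  f_D = 0.0170184
Multiply by the mixture weights:
  π_A·f_A = 0.15 × 0.098541 = 0.0147812
  π_B·f_B = 0.44 × 0.235936 = 0.103812
  π_C·f_C = 0.18 × 0.0619763 = 0.0111557
  π_D·f_D = 0.23 × 0.0170184 = 0.00391422
Normaliser: 0.0147812 + 0.103812 + 0.0111557 + 0.00391422 = 0.133663
Responsibility of Cluster B: 0.103812 / 0.133663 ≈ 0.777

0.777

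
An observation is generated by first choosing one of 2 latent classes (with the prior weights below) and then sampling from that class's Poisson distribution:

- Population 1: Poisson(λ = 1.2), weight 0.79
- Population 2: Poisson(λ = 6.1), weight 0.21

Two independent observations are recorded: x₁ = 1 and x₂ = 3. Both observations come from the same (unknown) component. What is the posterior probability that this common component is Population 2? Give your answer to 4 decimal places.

0.0097

Apply Bayes' rule: the posterior for each component is proportional to its prior times its likelihood at x.
Since both observations come from the same component, the likelihood for component k is f_k(x₁)·f_k(x₂).
  f_1 = [e^(−1.2)·1.2^1/1! = 0.361433] × [0.0867439] = 0.0313521
  f_2 = [e^(−6.1)·6.1^1/1! = 0.0136815] × [0.0848481] = 0.00116085
Prior × likelihood for each component:
  w_1·f_1 = 0.79 × 0.0313521 = 0.0247682
  w_2·f_2 = 0.21 × 0.00116085 = 0.000243778
Marginal: 0.0247682 + 0.000243778 = 0.025012
P(Population 2 | x₁,x₂) ≈ 0.0097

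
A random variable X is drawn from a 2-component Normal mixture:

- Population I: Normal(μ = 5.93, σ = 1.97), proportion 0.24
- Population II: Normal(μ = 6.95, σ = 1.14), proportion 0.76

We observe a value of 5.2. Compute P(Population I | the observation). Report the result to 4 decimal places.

0.3566

The responsibility of component k is π_k f_k(x) divided by Σ_j π_j f_j(x).
Component likelihoods at x = 5.2:
  f_I = 0.189072
  f_II = 0.107721
Weight by the priors:
  π_I·f_I = 0.24 × 0.189072 = 0.0453772
  π_II·f_II = 0.76 × 0.107721 = 0.0818677
Denominator: 0.0453772 + 0.0818677 = 0.127245
Responsibility of Population I: 0.0453772 / 0.127245 ≈ 0.3566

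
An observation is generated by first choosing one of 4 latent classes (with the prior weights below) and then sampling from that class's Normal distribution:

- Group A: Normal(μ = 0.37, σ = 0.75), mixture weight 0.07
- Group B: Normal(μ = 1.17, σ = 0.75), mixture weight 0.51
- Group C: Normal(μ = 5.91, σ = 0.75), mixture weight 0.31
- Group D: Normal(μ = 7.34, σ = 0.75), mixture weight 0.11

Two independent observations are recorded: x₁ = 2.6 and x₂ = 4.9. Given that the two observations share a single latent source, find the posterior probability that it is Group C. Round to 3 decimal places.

0.954

Apply Bayes' rule: the posterior for each component is proportional to its prior times its likelihood at x.
Since both observations come from the same component, the likelihood for component k is f_k(x₁)·f_k(x₂).
  p_A = [(1/(0.75·√(2π)))·exp(−(2.6−0.37)²/(2·0.75²)) = 0.531923·exp(-4.42036) = 0.00639901] × [6.36752e-09] = 4.07458e-11
  p_B = [(1/(0.75·√(2π)))·exp(−(2.6−1.17)²/(2·0.75²)) = 0.531923·exp(-1.81769) = 0.0863846] × [2.26422e-06] = 1.95594e-07
  p_C = [(1/(0.75·√(2π)))·exp(−(2.6−5.91)²/(2·0.75²)) = 0.531923·exp(-9.73876) = 3.13589e-05] × [0.214808] = 6.73614e-06
  p_D = [(1/(0.75·√(2π)))·exp(−(2.6−7.34)²/(2·0.75²)) = 0.531923·exp(-19.97120) = 1.12841e-09] × [0.00267623] = 3.01989e-12
Weight by the priors:
  P(Z=A)·p_A = 0.07 × 4.07458e-11 = 2.85221e-12
  P(Z=B)·p_B = 0.51 × 1.95594e-07 = 9.9753e-08
  P(Z=C)·p_C = 0.31 × 6.73614e-06 = 2.0882e-06
  P(Z=D)·p_D = 0.11 × 3.01989e-12 = 3.32188e-13
Marginal: 2.85221e-12 + 9.9753e-08 + 2.0882e-06 + 3.32188e-13 = 2.18796e-06
Responsibility of Group C: 2.0882e-06 / 2.18796e-06 ≈ 0.954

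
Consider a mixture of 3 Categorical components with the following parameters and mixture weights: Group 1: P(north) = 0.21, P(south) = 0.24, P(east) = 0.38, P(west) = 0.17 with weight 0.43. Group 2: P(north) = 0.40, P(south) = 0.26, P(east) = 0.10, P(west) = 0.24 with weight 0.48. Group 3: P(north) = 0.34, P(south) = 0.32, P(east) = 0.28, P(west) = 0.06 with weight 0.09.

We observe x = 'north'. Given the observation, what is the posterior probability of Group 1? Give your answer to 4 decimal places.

0.2886

The responsibility of component k is π_k f_k(x) divided by Σ_j π_j f_j(x).
Component likelihoods at x = 'north':
  p_1 = P(north | comp) = 0.21
  p_2 = P(north | comp) = 0.40
  p_3 = P(north | comp) = 0.34
Unnormalised posteriors:
  π_1·p_1 = 0.43 × 0.21 = 0.0903
  π_2·p_2 = 0.48 × 0.4 = 0.192
  π_3·p_3 = 0.09 × 0.34 = 0.0306
Denominator: 0.0903 + 0.192 + 0.0306 = 0.3129
P(Group 1 | the observation) ≈ 0.2886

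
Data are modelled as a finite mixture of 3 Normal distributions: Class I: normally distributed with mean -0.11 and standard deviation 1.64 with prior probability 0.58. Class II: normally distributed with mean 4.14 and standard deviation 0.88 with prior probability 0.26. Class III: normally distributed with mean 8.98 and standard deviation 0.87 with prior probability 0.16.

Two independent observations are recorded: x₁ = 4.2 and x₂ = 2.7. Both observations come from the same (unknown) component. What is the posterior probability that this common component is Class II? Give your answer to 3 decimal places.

0.982

P(component k | x) = π_k·f_k(x) / marginal(x), where marginal(x) = Σ_j π_j·f_j(x).
Since both observations come from the same component, the likelihood for component k is f_k(x₁)·f_k(x₂).
  p_I = [0.00769677] × [0.056049] = 0.000431396
  p_II = [0.452291] × [0.118843] = 0.0537518
  p_III = [1.27764e-07] × [2.22279e-12] = 2.83991e-19
Weight by the priors:
  π_I·p_I = 0.58 × 0.000431396 = 0.00025021
  π_II·p_II = 0.26 × 0.0537518 = 0.0139755
  π_III·p_III = 0.16 × 2.83991e-19 = 4.54386e-20
Evidence: 0.00025021 + 0.0139755 + 4.54386e-20 = 0.0142257
P(Class II | x₁, x₂) ≈ 0.982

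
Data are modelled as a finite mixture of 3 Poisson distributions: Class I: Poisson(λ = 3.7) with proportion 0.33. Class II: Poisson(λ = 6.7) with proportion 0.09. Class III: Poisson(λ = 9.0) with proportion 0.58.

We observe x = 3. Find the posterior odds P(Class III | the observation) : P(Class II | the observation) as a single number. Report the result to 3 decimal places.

Only the two components matter; the odds are (P(Z=i) f_i(x)) / (P(Z=j) f_j(x)).
Poisson probabilities:
  f_I = 0.20872
  f_II = 0.0617021
  f_III = 0.0149943
Odds = (0.58/0.09) × (0.0149943/0.0617021) = 6.44444 × 0.243011 ≈ 1.566

1.566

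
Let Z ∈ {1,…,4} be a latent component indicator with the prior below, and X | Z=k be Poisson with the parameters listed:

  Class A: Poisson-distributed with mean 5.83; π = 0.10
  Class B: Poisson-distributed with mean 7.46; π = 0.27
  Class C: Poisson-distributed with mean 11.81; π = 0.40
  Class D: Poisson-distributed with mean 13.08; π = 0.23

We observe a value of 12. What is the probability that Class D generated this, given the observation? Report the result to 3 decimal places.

By Bayes' theorem, P(k | x) = π_k f_k(x) / Σ_j π_j f_j(x).
Evaluate each component's likelihood at the observed value:
  f_A = e^(−5.83)·5.83^12/12! = 0.0094569
  f_B = e^(−7.46)·7.46^12/12! = 0.035702
  f_C = e^(−11.81)·11.81^12/12! = 0.114194
  f_D = e^(−13.08)·13.08^12/12! = 0.109241
Weight by the priors:
  π_A·f_A = 0.10 × 0.0094569 = 0.00094569
  π_B·f_B = 0.27 × 0.035702 = 0.00963953
  π_C·f_C = 0.40 × 0.114194 = 0.0456777
  π_D·f_D = 0.23 × 0.109241 = 0.0251253
Denominator: 0.00094569 + 0.00963953 + 0.0456777 + 0.0251253 = 0.0813882
So the posterior for Class D is 0.0251253 / 0.0813882 ≈ 0.309.

0.309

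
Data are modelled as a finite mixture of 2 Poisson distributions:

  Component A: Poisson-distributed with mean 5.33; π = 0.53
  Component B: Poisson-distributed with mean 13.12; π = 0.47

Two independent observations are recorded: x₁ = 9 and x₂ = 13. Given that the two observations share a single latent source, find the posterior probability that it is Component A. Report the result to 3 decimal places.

By Bayes' theorem, P(k | x) = P(Z=k) f_k(x) / Σ_j P(Z=j) f_j(x).
Since both observations come from the same component, the likelihood for component k is f_k(x₁)·f_k(x₂).
  p_A = [0.0463439] × [0.00217964] = 0.000101013
  p_B = [0.0636353] × [0.109879] = 0.0069922
Weight by the priors:
  P(Z=A)·p_A = 0.53 × 0.000101013 = 5.35367e-05
  P(Z=B)·p_B = 0.47 × 0.0069922 = 0.00328633
Evidence: 5.35367e-05 + 0.00328633 = 0.00333987
Responsibility of Component A: 5.35367e-05 / 0.00333987 ≈ 0.016

0.016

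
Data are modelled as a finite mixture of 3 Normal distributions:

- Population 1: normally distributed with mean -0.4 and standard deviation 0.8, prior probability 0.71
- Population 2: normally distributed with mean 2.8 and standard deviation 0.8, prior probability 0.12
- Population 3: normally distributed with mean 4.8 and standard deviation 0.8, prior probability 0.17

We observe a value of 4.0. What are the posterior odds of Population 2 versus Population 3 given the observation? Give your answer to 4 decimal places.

0.3778

Since P(k|x) ∝ π_k f_k(x), the posterior odds are π_i f_i(x) / (π_j f_j(x)).
Component likelihoods at x = 4.0:
  L_1 = (1/(0.8·√(2π)))·exp(−(4.0−-0.4)²/(2·0.8²)) = 0.498678·exp(-15.12500) = 1.34622e-07
  L_2 = (1/(0.8·√(2π)))·exp(−(4.0−2.8)²/(2·0.8²)) = 0.498678·exp(-1.12500) = 0.161897
  L_3 = (1/(0.8·√(2π)))·exp(−(4.0−4.8)²/(2·0.8²)) = 0.498678·exp(-0.50000) = 0.302463
Odds = (0.12/0.17) × (0.161897/0.302463) = 0.705882 × 0.535261 ≈ 0.3778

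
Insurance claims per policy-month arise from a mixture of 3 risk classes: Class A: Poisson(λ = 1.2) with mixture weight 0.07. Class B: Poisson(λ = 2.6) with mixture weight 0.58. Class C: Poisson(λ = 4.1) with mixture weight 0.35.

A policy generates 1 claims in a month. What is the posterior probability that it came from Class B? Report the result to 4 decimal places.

The responsibility of component k is π_k f_k(x) divided by Σ_j π_j f_j(x).
Poisson probabilities:
  f_A = 0.361433
  f_B = 0.193111
  f_C = 0.067948
Multiply by the mixture weights:
  π_A·f_A = 0.07 × 0.361433 = 0.0253003
  π_B·f_B = 0.58 × 0.193111 = 0.112005
  π_C·f_C = 0.35 × 0.067948 = 0.0237818
Evidence: 0.0253003 + 0.112005 + 0.0237818 = 0.161087
P(Class B | data) = 0.112005 / 0.161087 ≈ 0.6953

0.6953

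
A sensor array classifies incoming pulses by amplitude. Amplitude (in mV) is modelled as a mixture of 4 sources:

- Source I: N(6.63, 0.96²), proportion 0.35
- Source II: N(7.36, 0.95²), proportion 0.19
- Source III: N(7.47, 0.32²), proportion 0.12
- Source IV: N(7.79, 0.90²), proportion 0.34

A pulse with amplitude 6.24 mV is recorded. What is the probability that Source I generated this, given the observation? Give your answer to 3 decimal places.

0.644

P(component k | x) = π_k·f_k(x) / marginal(x), where marginal(x) = Σ_j π_j·f_j(x).
Evaluate each component's likelihood at the observed value:
  p_I = 0.382649
  p_II = 0.20959
  p_III = 0.000771857
  p_IV = 0.1006
Weight by the priors:
  π_I·p_I = 0.35 × 0.382649 = 0.133927
  π_II·p_II = 0.19 × 0.20959 = 0.039822
  π_III·p_III = 0.12 × 0.000771857 = 9.26228e-05
  π_IV·p_IV = 0.34 × 0.1006 = 0.034204
Evidence: 0.133927 + 0.039822 + 9.26228e-05 + 0.034204 = 0.208046
P(Source I | the observation) ≈ 0.644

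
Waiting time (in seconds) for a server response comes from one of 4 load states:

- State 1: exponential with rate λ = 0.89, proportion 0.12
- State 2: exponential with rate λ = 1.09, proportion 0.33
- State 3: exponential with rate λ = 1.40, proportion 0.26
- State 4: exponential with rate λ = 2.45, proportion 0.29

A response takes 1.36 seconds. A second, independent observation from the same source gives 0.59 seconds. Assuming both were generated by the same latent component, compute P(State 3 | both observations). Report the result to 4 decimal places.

Posterior ∝ prior × likelihood, so P(k | x) ∝ π_k f_k(x); normalise over all components.
Since both observations come from the same component, the likelihood for component k is f_k(x₁)·f_k(x₂).
  p_1 = [0.265289] × [0.526432] = 0.139657
  p_2 = [0.24753] × [0.57297] = 0.141827
  p_3 = [0.20856] × [0.612916] = 0.12783
  p_4 = [0.0875179] × [0.577289] = 0.0505231
Prior × likelihood for each component:
  π_1·p_1 = 0.12 × 0.139657 = 0.0167588
  π_2·p_2 = 0.33 × 0.141827 = 0.046803
  π_3·p_3 = 0.26 × 0.12783 = 0.0332358
  π_4·p_4 = 0.29 × 0.0505231 = 0.0146517
Denominator: 0.0167588 + 0.046803 + 0.0332358 + 0.0146517 = 0.111449
P(State 3 | data) = 0.0332358 / 0.111449 ≈ 0.2982

0.2982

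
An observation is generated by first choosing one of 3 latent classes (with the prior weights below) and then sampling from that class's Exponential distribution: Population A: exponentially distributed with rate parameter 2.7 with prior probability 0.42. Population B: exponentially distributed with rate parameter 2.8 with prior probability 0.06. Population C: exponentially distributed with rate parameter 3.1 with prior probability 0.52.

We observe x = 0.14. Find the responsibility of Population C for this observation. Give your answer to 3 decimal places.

0.540

By Bayes' theorem, P(k | x) = w_k f_k(x) / Σ_j w_j f_j(x).
Component likelihoods at x = 0.14:
  L_A = 1.85012
  L_B = 1.89197
  L_C = 2.00853
Weight by the priors:
  w_A·L_A = 0.42 × 1.85012 = 0.777051
  w_B·L_B = 0.06 × 1.89197 = 0.113518
  w_C·L_C = 0.52 × 2.00853 = 1.04443
Evidence: 0.777051 + 0.113518 + 1.04443 = 1.935
P(Population C | the observation) ≈ 0.540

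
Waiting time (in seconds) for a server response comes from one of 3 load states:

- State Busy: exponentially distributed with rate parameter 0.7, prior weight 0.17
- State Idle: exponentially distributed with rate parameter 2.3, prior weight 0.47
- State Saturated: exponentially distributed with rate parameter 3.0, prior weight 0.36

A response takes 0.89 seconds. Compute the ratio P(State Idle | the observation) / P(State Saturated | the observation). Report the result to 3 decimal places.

1.866

The posterior odds equal the prior odds times the likelihood ratio: (π_i/π_j)·(f_i(x)/f_j(x)).
Evaluate each component's likelihood at the observed value:
  L_Busy = 0.375433
  L_Idle = 0.29698
  L_Saturated = 0.207757
0.139581 / 0.0747924 ≈ 1.866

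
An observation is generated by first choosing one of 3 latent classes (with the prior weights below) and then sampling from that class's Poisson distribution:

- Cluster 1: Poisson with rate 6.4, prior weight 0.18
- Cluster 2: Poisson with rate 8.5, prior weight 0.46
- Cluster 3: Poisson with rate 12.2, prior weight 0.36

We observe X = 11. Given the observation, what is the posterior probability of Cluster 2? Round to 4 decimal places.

The responsibility of component k is P(Z=k) f_k(x) divided by Σ_j P(Z=j) f_j(x).
Poisson probabilities:
  f_1 = e^(−6.4)·6.4^11/11! = 0.0307142
  f_2 = e^(−8.5)·8.5^11/11! = 0.0853001
  f_3 = e^(−12.2)·12.2^11/11! = 0.112308
Multiply by the mixture weights:
  P(Z=1)·f_1 = 0.18 × 0.0307142 = 0.00552856
  P(Z=2)·f_2 = 0.46 × 0.0853001 = 0.039238
  P(Z=3)·f_3 = 0.36 × 0.112308 = 0.0404308
Marginal: 0.00552856 + 0.039238 + 0.0404308 = 0.0851974
So the posterior for Cluster 2 is 0.039238 / 0.0851974 ≈ 0.4606.

0.4606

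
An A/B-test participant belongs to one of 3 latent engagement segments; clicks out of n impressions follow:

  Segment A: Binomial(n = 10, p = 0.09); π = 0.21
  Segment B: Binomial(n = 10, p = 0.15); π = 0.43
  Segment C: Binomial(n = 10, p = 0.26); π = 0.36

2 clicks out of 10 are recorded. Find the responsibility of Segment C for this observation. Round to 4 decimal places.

The responsibility of component k is w_k f_k(x) divided by Σ_j w_j f_j(x).
Evaluate each component's likelihood at the observed value:
  f_A = C(10,2)·0.09^2·0.91^8 = 45·0.0081·0.470253 = 0.171407
  f_B = C(10,2)·0.15^2·0.85^8 = 45·0.0225·0.272491 = 0.275897
  f_C = C(10,2)·0.26^2·0.74^8 = 45·0.0676·0.0899195 = 0.273535
Prior × likelihood for each component:
  w_A·f_A = 0.21 × 0.171407 = 0.0359955
  w_B·f_B = 0.43 × 0.275897 = 0.118636
  w_C·f_C = 0.36 × 0.273535 = 0.0984726
Marginal: 0.0359955 + 0.118636 + 0.0984726 = 0.253104
P(Segment C | x) ≈ 0.3891

0.3891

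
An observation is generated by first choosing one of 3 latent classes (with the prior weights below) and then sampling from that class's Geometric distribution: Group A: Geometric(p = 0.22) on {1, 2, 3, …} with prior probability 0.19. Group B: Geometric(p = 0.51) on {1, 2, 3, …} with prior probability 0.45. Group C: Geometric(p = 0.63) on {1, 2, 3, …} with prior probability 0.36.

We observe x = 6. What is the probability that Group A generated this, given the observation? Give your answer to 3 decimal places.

0.600

P(component k | x) = π_k·f_k(x) / marginal(x), where marginal(x) = Σ_j π_j·f_j(x).
Geometric probabilities:
  p_A = 0.22·(1−0.22)^5 = 0.22·0.288717 = 0.0635178
  p_B = 0.51·(1−0.51)^5 = 0.51·0.0282475 = 0.0144062
  p_C = 0.63·(1−0.63)^5 = 0.63·0.0069344 = 0.00436867
Prior × likelihood for each component:
  π_A·p_A = 0.19 × 0.0635178 = 0.0120684
  π_B·p_B = 0.45 × 0.0144062 = 0.00648281
  π_C·p_C = 0.36 × 0.00436867 = 0.00157272
Marginal: 0.0120684 + 0.00648281 + 0.00157272 = 0.0201239
P(Group A | the observation) ≈ 0.600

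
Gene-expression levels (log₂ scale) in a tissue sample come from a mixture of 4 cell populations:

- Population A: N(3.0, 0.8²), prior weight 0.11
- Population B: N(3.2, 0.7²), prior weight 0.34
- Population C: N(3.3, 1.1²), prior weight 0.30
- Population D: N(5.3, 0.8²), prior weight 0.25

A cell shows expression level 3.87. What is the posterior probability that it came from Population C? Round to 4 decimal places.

P(component k | x) = P(Z=k)·f_k(x) / marginal(x), where marginal(x) = Σ_j P(Z=j)·f_j(x).
Evaluate each component's likelihood at the observed value:
  L_A = 0.276064
  L_B = 0.360478
  L_C = 0.317111
  L_D = 0.100925
Multiply by the mixture weights:
  P(Z=A)·L_A = 0.11 × 0.276064 = 0.030367
  P(Z=B)·L_B = 0.34 × 0.360478 = 0.122562
  P(Z=C)·L_C = 0.30 × 0.317111 = 0.0951332
  P(Z=D)·L_D = 0.25 × 0.100925 = 0.0252314
Normaliser: 0.030367 + 0.122562 + 0.0951332 + 0.0252314 = 0.273294
P(Population C | x) ≈ 0.3481

0.3481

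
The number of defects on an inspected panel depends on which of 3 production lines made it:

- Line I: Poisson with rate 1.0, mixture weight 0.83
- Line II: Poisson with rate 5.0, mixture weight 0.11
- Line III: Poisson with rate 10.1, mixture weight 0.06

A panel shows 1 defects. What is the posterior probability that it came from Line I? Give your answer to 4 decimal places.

0.9879

P(component k | x) = π_k·f_k(x) / marginal(x), where marginal(x) = Σ_j π_j·f_j(x).
Evaluate each component's likelihood at the observed value:
  f_I = e^(−1.0)·1.0^1/1! = 0.367879
  f_II = e^(−5.0)·5.0^1/1! = 0.0336897
  f_III = e^(−10.1)·10.1^1/1! = 0.000414904
Prior × likelihood for each component:
  π_I·f_I = 0.83 × 0.367879 = 0.30534
  π_II·f_II = 0.11 × 0.0336897 = 0.00370587
  π_III·f_III = 0.06 × 0.000414904 = 2.48942e-05
Denominator: 0.30534 + 0.00370587 + 2.48942e-05 = 0.309071
P(Line I | the observation) ≈ 0.9879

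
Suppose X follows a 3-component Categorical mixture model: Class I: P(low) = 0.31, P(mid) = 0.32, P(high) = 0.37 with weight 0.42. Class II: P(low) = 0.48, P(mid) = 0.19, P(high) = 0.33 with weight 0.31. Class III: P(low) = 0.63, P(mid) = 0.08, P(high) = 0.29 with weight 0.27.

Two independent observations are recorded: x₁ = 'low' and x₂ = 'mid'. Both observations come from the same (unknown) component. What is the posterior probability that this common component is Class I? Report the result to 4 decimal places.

0.4987

Posterior ∝ prior × likelihood, so P(k | x) ∝ π_k f_k(x); normalise over all components.
Since both observations come from the same component, the likelihood for component k is f_k(x₁)·f_k(x₂).
  L_I = [P(low | comp) = 0.31] × [0.32] = 0.0992
  L_II = [P(low | comp) = 0.48] × [0.19] = 0.0912
  L_III = [P(low | comp) = 0.63] × [0.08] = 0.0504
Weight by the priors:
  π_I·L_I = 0.42 × 0.0992 = 0.041664
  π_II·L_II = 0.31 × 0.0912 = 0.028272
  π_III·L_III = 0.27 × 0.0504 = 0.013608
Evidence: 0.041664 + 0.028272 + 0.013608 = 0.083544
P(Class I | x) ≈ 0.4987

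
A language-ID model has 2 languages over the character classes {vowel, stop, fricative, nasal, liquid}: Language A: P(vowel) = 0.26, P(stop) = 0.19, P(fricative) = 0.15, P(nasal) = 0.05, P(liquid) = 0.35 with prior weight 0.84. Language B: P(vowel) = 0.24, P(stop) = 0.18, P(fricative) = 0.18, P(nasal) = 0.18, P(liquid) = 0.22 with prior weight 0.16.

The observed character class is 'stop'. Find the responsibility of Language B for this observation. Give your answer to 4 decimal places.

0.1529

By Bayes' theorem, P(k | x) = π_k f_k(x) / Σ_j π_j f_j(x).
Component likelihoods at x = 'stop':
  p_A = 0.19
  p_B = 0.18
Weight by the priors:
  π_A·p_A = 0.84 × 0.19 = 0.1596
  π_B·p_B = 0.16 × 0.18 = 0.0288
Denominator: 0.1596 + 0.0288 = 0.1884
P(Language B | x) = 0.0288 / 0.1884 ≈ 0.1529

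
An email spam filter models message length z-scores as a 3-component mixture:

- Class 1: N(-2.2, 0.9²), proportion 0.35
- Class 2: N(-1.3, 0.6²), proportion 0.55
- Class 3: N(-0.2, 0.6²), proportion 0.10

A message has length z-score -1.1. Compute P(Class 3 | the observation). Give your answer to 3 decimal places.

Apply Bayes' rule: the posterior for each component is proportional to its prior times its likelihood at x.
Evaluate each component's likelihood at the observed value:
  f_1 = 0.210033
  f_2 = 0.628972
  f_3 = 0.215863
Multiply by the mixture weights:
  w_1·f_1 = 0.35 × 0.210033 = 0.0735115
  w_2·f_2 = 0.55 × 0.628972 = 0.345935
  w_3·f_3 = 0.10 × 0.215863 = 0.0215863
Marginal: 0.0735115 + 0.345935 + 0.0215863 = 0.441032
So the posterior for Class 3 is 0.0215863 / 0.441032 ≈ 0.049.

0.049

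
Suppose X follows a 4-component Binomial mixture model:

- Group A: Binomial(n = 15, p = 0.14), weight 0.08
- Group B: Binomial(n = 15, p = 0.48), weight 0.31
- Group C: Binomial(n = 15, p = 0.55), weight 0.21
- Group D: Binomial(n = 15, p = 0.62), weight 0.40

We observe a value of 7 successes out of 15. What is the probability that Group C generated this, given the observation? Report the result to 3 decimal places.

The responsibility of component k is w_k f_k(x) divided by Σ_j w_j f_j(x).
Evaluate each component's likelihood at the observed value:
  L_A = C(15,7)·0.14^7·0.86^8 = 6435·1.05414e-06·0.299218 = 0.0020297
  L_B = C(15,7)·0.48^7·0.52^8 = 6435·0.00587068·0.00534597 = 0.201959
  L_C = C(15,7)·0.55^7·0.45^8 = 6435·0.0152244·0.00168151 = 0.164736
  L_D = C(15,7)·0.62^7·0.38^8 = 6435·0.0352161·0.000434779 = 0.0985279
Weight by the priors:
  w_A·L_A = 0.08 × 0.0020297 = 0.000162376
  w_B·L_B = 0.31 × 0.201959 = 0.0626074
  w_C·L_C = 0.21 × 0.164736 = 0.0345945
  w_D·L_D = 0.40 × 0.0985279 = 0.0394112
Marginal: 0.000162376 + 0.0626074 + 0.0345945 + 0.0394112 = 0.136775
So the posterior for Group C is 0.0345945 / 0.136775 ≈ 0.253.

0.253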